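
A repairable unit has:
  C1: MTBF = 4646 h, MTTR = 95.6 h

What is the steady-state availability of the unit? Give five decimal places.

0.97984

A(C1) = MTBF/(MTBF+MTTR) = 4646/(4646+95.6) = 0.97984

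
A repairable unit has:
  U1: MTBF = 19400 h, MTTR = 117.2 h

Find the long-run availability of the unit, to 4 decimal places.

A(U1) = MTBF/(MTBF+MTTR) = 19400/(19400+117.2) = 0.9940

0.9940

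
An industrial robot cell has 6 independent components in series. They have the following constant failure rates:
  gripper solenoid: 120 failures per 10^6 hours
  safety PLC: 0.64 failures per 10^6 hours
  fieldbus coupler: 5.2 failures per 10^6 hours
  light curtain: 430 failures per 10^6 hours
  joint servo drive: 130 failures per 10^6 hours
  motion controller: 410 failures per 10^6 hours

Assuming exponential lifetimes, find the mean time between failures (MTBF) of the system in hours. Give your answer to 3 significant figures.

913

Series of exponential components: λ_sys = Σ λ_i
λ_sys = 0.00012 + 0.00000064 + 0.0000052 + 0.00043 + 0.00013 + 0.00041 = 1.0958e-03 /h
MTBF = 1 / λ_sys = 913 h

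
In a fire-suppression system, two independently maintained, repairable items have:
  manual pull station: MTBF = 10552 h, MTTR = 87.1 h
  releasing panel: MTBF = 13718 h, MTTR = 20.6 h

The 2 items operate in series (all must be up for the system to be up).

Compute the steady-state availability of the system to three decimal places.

0.990

A(manual pull station) = MTBF/(MTBF+MTTR) = 10552/(10552+87.1) = 0.991813
A(releasing panel) = MTBF/(MTBF+MTTR) = 13718/(13718+20.6) = 0.998501
Series availability: 0.991813 × 0.998501 = 0.990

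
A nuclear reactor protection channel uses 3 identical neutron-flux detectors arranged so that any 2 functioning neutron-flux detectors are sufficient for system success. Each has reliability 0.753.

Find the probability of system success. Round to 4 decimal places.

R = Σ_{i=2}^{3} C(3,i) p^i (1−p)^{3−i} with p = 0.753
C(3,2)·0.753^2·0.247^1 = 0.420154
C(3,3)·0.753^3·0.247^0 = 0.426958
Sum = 0.8471

0.8471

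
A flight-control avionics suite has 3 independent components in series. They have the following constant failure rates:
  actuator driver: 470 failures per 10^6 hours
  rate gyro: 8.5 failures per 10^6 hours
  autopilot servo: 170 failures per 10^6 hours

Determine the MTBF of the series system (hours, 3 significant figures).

Series of exponential components: λ_sys = Σ λ_i
λ_sys = 0.00047 + 0.0000085 + 0.00017 = 6.4850e-04 /h
MTBF = 1 / λ_sys = 1540 h

1540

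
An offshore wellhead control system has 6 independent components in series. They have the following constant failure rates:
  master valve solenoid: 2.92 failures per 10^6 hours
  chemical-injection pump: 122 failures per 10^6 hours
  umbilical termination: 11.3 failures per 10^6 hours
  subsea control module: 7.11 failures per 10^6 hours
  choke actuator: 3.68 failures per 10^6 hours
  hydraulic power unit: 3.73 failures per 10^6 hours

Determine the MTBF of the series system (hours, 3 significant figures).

Series of exponential components: λ_sys = Σ λ_i
λ_sys = 0.00000292 + 0.000122 + 0.0000113 + 0.00000711 + 0.00000368 + 0.00000373 = 1.5074e-04 /h
MTBF = 1 / λ_sys = 6630 h

6630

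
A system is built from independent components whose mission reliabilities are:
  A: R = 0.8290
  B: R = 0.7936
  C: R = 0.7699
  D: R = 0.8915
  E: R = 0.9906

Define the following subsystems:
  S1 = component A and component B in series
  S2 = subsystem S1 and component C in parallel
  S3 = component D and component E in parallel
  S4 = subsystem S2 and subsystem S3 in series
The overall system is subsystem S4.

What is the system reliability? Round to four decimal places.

0.9203

Series (A and B): 0.829000 × 0.793600 = 0.657894
Parallel ([0.657894] and C): 1 − (1 − 0.657894)(1 − 0.769900) = 0.921281
Parallel (D and E): 1 − (1 − 0.891500)(1 − 0.990600) = 0.998980
Series ([0.921281] and [0.998980]): 0.921281 × 0.998980 = 0.9203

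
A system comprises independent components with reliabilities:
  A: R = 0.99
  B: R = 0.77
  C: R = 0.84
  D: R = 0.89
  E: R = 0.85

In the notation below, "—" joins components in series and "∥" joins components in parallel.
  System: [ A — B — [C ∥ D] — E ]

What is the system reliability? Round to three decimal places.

0.637

Parallel (C and D): 1 − (1 − 0.84000)(1 − 0.89000) = 0.98240
Series (A, B, [0.98240], and E): 0.99000 × 0.77000 × 0.98240 × 0.85000 = 0.637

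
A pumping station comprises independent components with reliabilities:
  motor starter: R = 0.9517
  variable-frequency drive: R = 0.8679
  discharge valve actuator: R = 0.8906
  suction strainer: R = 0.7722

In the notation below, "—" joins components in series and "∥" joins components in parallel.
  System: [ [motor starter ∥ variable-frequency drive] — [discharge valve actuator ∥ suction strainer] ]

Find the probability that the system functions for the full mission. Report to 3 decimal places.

0.969

Parallel (motor starter and variable-frequency drive): 1 − (1 − 0.95170)(1 − 0.86790) = 0.99362
Parallel (discharge valve actuator and suction strainer): 1 − (1 − 0.89060)(1 − 0.77220) = 0.97508
Series ([0.99362] and [0.97508]): 0.99362 × 0.97508 = 0.969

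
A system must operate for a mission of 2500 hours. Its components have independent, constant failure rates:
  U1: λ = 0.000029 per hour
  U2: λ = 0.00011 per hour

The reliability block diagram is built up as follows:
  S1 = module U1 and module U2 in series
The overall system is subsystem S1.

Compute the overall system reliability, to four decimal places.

R(U1) = exp(−0.000029 × 2500) = 0.930066
R(U2) = exp(−0.00011 × 2500) = 0.759572
Series (U1 and U2): 0.930066 × 0.759572 = 0.7065

0.7065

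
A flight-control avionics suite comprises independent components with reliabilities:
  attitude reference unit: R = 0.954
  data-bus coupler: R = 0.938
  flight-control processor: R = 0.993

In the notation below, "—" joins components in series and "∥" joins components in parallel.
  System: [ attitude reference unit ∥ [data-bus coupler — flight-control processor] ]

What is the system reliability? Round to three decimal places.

0.997

Series (data-bus coupler and flight-control processor): 0.93800 × 0.99300 = 0.93143
Parallel (attitude reference unit and [0.93143]): 1 − (1 − 0.95400)(1 − 0.93143) = 0.997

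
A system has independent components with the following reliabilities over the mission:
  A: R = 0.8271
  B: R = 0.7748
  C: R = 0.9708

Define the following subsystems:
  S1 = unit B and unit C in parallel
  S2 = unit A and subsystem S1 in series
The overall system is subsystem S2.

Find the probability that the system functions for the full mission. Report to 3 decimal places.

Parallel (B and C): 1 − (1 − 0.77480)(1 − 0.97080) = 0.99342
Series (A and [0.99342]): 0.82710 × 0.99342 = 0.822

0.822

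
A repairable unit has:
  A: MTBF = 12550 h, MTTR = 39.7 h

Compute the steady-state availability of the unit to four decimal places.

0.9968

A(A) = MTBF/(MTBF+MTTR) = 12550/(12550+39.7) = 0.9968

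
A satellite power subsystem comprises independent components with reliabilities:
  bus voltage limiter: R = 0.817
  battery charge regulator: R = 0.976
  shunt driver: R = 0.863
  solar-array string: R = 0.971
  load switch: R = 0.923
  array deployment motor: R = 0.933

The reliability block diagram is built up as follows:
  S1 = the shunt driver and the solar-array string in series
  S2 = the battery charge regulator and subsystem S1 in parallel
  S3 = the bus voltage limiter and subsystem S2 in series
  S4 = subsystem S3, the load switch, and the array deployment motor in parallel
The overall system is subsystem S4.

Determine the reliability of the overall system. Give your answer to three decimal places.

Series (shunt driver and solar-array string): 0.86300 × 0.97100 = 0.83797
Parallel (battery charge regulator and [0.83797]): 1 − (1 − 0.97600)(1 − 0.83797) = 0.99611
Series (bus voltage limiter and [0.99611]): 0.81700 × 0.99611 = 0.81382
Parallel ([0.81382], load switch, and array deployment motor): 1 − (1 − 0.81382)(1 − 0.92300)(1 − 0.93300) = 0.999

0.999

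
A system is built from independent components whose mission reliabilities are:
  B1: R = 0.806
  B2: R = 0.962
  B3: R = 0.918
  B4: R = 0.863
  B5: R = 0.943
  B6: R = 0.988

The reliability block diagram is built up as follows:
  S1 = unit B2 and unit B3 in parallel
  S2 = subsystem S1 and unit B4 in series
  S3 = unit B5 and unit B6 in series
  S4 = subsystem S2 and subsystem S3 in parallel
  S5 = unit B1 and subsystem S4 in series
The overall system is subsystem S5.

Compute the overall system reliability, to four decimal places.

0.7983

Parallel (B2 and B3): 1 − (1 − 0.962000)(1 − 0.918000) = 0.996884
Series ([0.996884] and B4): 0.996884 × 0.863000 = 0.860311
Series (B5 and B6): 0.943000 × 0.988000 = 0.931684
Parallel ([0.860311] and [0.931684]): 1 − (1 − 0.860311)(1 − 0.931684) = 0.990457
Series (B1 and [0.990457]): 0.806000 × 0.990457 = 0.7983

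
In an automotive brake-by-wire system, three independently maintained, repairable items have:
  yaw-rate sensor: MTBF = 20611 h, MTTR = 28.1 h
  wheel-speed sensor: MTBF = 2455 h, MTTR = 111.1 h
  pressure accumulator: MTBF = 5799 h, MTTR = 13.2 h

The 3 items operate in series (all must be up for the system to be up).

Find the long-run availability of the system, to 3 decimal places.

0.953

A(yaw-rate sensor) = MTBF/(MTBF+MTTR) = 20611/(20611+28.1) = 0.998639
A(wheel-speed sensor) = MTBF/(MTBF+MTTR) = 2455/(2455+111.1) = 0.956705
A(pressure accumulator) = MTBF/(MTBF+MTTR) = 5799/(5799+13.2) = 0.997729
Series availability: 0.998639 × 0.956705 × 0.997729 = 0.953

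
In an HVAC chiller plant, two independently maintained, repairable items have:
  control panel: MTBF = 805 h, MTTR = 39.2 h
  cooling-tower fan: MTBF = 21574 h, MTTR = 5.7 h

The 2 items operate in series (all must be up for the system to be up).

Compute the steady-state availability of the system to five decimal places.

0.95331

A(control panel) = MTBF/(MTBF+MTTR) = 805/(805+39.2) = 0.953566
A(cooling-tower fan) = MTBF/(MTBF+MTTR) = 21574/(21574+5.7) = 0.999736
Series availability: 0.953566 × 0.999736 = 0.95331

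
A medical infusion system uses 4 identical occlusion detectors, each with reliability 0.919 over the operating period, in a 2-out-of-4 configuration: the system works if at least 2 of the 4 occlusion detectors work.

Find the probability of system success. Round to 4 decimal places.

0.9980

R = Σ_{i=2}^{4} C(4,i) p^i (1−p)^{4−i} with p = 0.919
C(4,2)·0.919^2·0.081^2 = 0.033247
C(4,3)·0.919^3·0.081^1 = 0.251473
C(4,4)·0.919^4·0.081^0 = 0.713283
Sum = 0.9980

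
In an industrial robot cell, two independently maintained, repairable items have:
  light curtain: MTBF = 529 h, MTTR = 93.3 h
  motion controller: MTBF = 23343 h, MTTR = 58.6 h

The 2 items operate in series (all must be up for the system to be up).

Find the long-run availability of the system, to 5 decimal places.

0.84794

A(light curtain) = MTBF/(MTBF+MTTR) = 529/(529+93.3) = 0.850072
A(motion controller) = MTBF/(MTBF+MTTR) = 23343/(23343+58.6) = 0.997496
Series availability: 0.850072 × 0.997496 = 0.84794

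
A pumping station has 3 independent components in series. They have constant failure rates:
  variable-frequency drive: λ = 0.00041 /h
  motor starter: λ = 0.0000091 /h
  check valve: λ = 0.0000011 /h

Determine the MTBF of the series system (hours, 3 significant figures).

Series of exponential components: λ_sys = Σ λ_i
λ_sys = 0.00041 + 0.0000091 + 0.0000011 = 4.2020e-04 /h
MTBF = 1 / λ_sys = 2380 h

2380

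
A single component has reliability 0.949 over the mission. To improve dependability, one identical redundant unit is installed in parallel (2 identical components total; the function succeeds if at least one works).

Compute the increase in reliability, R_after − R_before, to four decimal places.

0.0484

R_before = 0.949
R_after = 1 − (1 − 0.949)^2 = 0.9974
ΔR = 0.9974 − 0.949 = 0.0484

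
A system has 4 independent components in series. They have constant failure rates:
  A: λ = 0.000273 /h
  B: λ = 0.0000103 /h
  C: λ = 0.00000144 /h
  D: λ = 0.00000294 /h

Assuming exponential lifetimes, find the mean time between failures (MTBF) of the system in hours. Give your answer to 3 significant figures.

Series of exponential components: λ_sys = Σ λ_i
λ_sys = 0.000273 + 0.0000103 + 0.00000144 + 0.00000294 = 2.8768e-04 /h
MTBF = 1 / λ_sys = 3480 h

3480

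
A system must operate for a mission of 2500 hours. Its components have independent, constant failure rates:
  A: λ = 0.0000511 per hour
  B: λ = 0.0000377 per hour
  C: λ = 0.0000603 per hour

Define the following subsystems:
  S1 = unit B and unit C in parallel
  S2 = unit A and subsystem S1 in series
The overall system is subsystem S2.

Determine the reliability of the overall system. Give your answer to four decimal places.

R(A) = exp(−0.0000511 × 2500) = 0.880073
R(B) = exp(−0.0000377 × 2500) = 0.910055
R(C) = exp(−0.0000603 × 2500) = 0.860063
Parallel (B and C): 1 − (1 − 0.910055)(1 − 0.860063) = 0.987413
Series (A and [0.987413]): 0.880073 × 0.987413 = 0.8690

0.8690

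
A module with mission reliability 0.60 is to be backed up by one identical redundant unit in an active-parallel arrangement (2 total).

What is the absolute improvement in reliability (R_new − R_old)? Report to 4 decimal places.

R_before = 0.60
R_after = 1 − (1 − 0.60)^2 = 0.8400
ΔR = 0.8400 − 0.60 = 0.2400

0.2400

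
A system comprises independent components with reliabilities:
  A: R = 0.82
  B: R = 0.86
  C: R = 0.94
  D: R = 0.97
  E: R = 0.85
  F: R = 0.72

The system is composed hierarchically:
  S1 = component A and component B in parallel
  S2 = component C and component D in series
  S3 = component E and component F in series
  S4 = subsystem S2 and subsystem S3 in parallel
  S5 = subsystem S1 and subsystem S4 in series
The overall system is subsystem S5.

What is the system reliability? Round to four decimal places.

Parallel (A and B): 1 − (1 − 0.820000)(1 − 0.860000) = 0.974800
Series (C and D): 0.940000 × 0.970000 = 0.911800
Series (E and F): 0.850000 × 0.720000 = 0.612000
Parallel ([0.911800] and [0.612000]): 1 − (1 − 0.911800)(1 − 0.612000) = 0.965778
Series ([0.974800] and [0.965778]): 0.974800 × 0.965778 = 0.9414

0.9414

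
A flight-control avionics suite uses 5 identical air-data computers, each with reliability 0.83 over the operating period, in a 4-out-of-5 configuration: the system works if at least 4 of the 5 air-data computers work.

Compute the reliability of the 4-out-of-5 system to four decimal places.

R = Σ_{i=4}^{5} C(5,i) p^i (1−p)^{5−i} with p = 0.83
C(5,4)·0.83^4·0.17^1 = 0.403396
C(5,5)·0.83^5·0.17^0 = 0.393904
Sum = 0.7973

0.7973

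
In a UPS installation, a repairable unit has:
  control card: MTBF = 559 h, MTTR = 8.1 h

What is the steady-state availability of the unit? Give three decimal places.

A(control card) = MTBF/(MTBF+MTTR) = 559/(559+8.1) = 0.986

0.986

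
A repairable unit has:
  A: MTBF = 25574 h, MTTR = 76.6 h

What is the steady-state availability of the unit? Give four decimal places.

0.9970

A(A) = MTBF/(MTBF+MTTR) = 25574/(25574+76.6) = 0.9970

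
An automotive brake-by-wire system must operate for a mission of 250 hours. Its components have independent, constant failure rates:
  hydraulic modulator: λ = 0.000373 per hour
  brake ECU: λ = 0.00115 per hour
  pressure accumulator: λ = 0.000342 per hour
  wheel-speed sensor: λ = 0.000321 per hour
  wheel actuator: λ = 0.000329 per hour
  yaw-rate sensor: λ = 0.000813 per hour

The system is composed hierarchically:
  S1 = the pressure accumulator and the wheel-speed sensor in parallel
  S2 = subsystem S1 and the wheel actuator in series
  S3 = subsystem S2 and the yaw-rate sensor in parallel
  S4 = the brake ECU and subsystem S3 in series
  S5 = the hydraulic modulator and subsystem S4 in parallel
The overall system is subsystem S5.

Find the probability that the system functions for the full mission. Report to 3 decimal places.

R(hydraulic modulator) = exp(−0.000373 × 250) = 0.91097
R(brake ECU) = exp(−0.00115 × 250) = 0.75014
R(pressure accumulator) = exp(−0.000342 × 250) = 0.91805
R(wheel-speed sensor) = exp(−0.000321 × 250) = 0.92289
R(wheel actuator) = exp(−0.000329 × 250) = 0.92104
R(yaw-rate sensor) = exp(−0.000813 × 250) = 0.81607
Parallel (pressure accumulator and wheel-speed sensor): 1 − (1 − 0.91805)(1 − 0.92289) = 0.99368
Series ([0.99368] and wheel actuator): 0.99368 × 0.92104 = 0.91522
Parallel ([0.91522] and yaw-rate sensor): 1 − (1 − 0.91522)(1 − 0.81607) = 0.98441
Series (brake ECU and [0.98441]): 0.75014 × 0.98441 = 0.73845
Parallel (hydraulic modulator and [0.73845]): 1 − (1 − 0.91097)(1 − 0.73845) = 0.977

0.977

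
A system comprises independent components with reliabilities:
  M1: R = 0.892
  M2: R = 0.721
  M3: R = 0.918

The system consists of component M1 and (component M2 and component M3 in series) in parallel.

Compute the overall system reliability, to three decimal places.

0.963

Series (M2 and M3): 0.72100 × 0.91800 = 0.66188
Parallel (M1 and [0.66188]): 1 − (1 − 0.89200)(1 − 0.66188) = 0.963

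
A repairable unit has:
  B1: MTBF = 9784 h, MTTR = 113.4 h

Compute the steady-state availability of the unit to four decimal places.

0.9885

A(B1) = MTBF/(MTBF+MTTR) = 9784/(9784+113.4) = 0.9885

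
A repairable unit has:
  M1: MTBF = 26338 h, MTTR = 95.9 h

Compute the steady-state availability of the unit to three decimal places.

A(M1) = MTBF/(MTBF+MTTR) = 26338/(26338+95.9) = 0.996

0.996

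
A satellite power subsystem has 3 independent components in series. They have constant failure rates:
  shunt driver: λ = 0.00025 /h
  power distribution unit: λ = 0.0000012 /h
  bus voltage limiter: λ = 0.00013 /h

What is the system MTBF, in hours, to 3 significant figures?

2620

Series of exponential components: λ_sys = Σ λ_i
λ_sys = 0.00025 + 0.0000012 + 0.00013 = 3.8120e-04 /h
MTBF = 1 / λ_sys = 2620 h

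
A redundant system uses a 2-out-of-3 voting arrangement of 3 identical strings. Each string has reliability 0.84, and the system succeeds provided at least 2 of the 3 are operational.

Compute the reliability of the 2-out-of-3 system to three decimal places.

R = Σ_{i=2}^{3} C(3,i) p^i (1−p)^{3−i} with p = 0.84
C(3,2)·0.84^2·0.16^1 = 0.33869
C(3,3)·0.84^3·0.16^0 = 0.59270
Sum = 0.931

0.931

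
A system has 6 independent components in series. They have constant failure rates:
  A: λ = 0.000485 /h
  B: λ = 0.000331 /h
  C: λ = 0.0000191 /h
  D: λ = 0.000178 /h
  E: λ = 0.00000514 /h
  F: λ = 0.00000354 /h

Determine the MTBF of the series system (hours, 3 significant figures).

Series of exponential components: λ_sys = Σ λ_i
λ_sys = 0.000485 + 0.000331 + 0.0000191 + 0.000178 + 0.00000514 + 0.00000354 = 1.0218e-03 /h
MTBF = 1 / λ_sys = 979 h

979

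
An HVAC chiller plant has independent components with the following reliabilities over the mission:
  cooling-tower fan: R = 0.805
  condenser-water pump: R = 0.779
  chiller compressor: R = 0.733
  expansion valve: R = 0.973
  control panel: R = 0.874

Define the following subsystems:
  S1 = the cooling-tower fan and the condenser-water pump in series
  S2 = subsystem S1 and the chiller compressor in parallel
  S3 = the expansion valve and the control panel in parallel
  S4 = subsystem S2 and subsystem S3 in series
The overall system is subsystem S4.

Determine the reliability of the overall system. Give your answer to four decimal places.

0.8974

Series (cooling-tower fan and condenser-water pump): 0.805000 × 0.779000 = 0.627095
Parallel ([0.627095] and chiller compressor): 1 − (1 − 0.627095)(1 − 0.733000) = 0.900434
Parallel (expansion valve and control panel): 1 − (1 − 0.973000)(1 − 0.874000) = 0.996598
Series ([0.900434] and [0.996598]): 0.900434 × 0.996598 = 0.8974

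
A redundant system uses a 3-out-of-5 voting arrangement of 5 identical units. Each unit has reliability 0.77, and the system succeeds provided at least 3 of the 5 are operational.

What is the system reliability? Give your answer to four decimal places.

0.9164

R = Σ_{i=3}^{5} C(5,i) p^i (1−p)^{5−i} with p = 0.77
C(5,3)·0.77^3·0.23^2 = 0.241506
C(5,4)·0.77^4·0.23^1 = 0.404260
C(5,5)·0.77^5·0.23^0 = 0.270678
Sum = 0.9164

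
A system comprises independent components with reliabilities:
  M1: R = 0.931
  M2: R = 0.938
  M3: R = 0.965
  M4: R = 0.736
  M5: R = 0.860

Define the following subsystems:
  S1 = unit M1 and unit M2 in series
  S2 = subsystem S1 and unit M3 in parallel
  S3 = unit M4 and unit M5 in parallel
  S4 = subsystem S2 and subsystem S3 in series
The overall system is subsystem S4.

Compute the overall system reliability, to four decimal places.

Series (M1 and M2): 0.931000 × 0.938000 = 0.873278
Parallel ([0.873278] and M3): 1 − (1 − 0.873278)(1 − 0.965000) = 0.995565
Parallel (M4 and M5): 1 − (1 − 0.736000)(1 − 0.860000) = 0.963040
Series ([0.995565] and [0.963040]): 0.995565 × 0.963040 = 0.9588

0.9588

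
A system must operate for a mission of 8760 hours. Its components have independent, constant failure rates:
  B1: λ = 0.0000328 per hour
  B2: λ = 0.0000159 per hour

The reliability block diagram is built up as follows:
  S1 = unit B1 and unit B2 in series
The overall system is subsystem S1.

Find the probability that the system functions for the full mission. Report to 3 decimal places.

R(B1) = exp(−0.0000328 × 8760) = 0.75027
R(B2) = exp(−0.0000159 × 8760) = 0.86998
Series (B1 and B2): 0.75027 × 0.86998 = 0.653

0.653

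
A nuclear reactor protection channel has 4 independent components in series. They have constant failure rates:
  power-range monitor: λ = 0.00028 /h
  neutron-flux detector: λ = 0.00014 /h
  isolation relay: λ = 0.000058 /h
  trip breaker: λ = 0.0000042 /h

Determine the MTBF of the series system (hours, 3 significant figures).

2070

Series of exponential components: λ_sys = Σ λ_i
λ_sys = 0.00028 + 0.00014 + 0.000058 + 0.0000042 = 4.8220e-04 /h
MTBF = 1 / λ_sys = 2070 h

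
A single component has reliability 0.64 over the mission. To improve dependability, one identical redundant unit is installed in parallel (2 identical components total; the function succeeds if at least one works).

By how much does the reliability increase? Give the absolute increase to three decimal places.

0.230

R_before = 0.64
R_after = 1 − (1 − 0.64)^2 = 0.870
ΔR = 0.870 − 0.64 = 0.230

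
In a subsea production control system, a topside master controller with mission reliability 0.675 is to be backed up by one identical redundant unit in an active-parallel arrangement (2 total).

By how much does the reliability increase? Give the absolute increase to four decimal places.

0.2194

R_before = 0.675
R_after = 1 − (1 − 0.675)^2 = 0.8944
ΔR = 0.8944 − 0.675 = 0.2194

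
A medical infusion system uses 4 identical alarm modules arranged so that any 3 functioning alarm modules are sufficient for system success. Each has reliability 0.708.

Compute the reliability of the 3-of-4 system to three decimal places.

R = Σ_{i=3}^{4} C(4,i) p^i (1−p)^{4−i} with p = 0.708
C(4,3)·0.708^3·0.292^1 = 0.41452
C(4,4)·0.708^4·0.292^0 = 0.25127
Sum = 0.666

0.666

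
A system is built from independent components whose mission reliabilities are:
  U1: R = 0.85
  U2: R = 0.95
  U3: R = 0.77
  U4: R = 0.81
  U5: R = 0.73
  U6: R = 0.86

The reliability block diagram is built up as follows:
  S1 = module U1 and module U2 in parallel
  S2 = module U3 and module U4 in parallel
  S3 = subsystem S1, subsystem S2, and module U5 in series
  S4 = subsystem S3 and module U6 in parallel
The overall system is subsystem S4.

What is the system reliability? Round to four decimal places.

0.9570

Parallel (U1 and U2): 1 − (1 − 0.850000)(1 − 0.950000) = 0.992500
Parallel (U3 and U4): 1 − (1 − 0.770000)(1 − 0.810000) = 0.956300
Series ([0.992500], [0.956300], and U5): 0.992500 × 0.956300 × 0.730000 = 0.692863
Parallel ([0.692863] and U6): 1 − (1 − 0.692863)(1 − 0.860000) = 0.9570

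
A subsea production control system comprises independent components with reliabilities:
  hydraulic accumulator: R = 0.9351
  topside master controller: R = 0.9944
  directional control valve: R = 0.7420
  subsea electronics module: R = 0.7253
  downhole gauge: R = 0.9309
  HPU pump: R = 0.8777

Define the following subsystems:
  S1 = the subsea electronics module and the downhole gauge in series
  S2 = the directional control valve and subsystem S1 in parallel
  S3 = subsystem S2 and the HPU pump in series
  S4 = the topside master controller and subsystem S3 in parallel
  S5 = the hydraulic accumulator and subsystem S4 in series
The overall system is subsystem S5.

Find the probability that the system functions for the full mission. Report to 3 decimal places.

Series (subsea electronics module and downhole gauge): 0.72530 × 0.93090 = 0.67518
Parallel (directional control valve and [0.67518]): 1 − (1 − 0.74200)(1 − 0.67518) = 0.91620
Series ([0.91620] and HPU pump): 0.91620 × 0.87770 = 0.80415
Parallel (topside master controller and [0.80415]): 1 − (1 − 0.99440)(1 − 0.80415) = 0.99890
Series (hydraulic accumulator and [0.99890]): 0.93510 × 0.99890 = 0.934

0.934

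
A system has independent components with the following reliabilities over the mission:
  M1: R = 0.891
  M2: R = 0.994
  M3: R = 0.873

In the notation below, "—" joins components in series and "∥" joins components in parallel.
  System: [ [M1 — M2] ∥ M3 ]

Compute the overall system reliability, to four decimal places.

0.9855

Series (M1 and M2): 0.891000 × 0.994000 = 0.885654
Parallel ([0.885654] and M3): 1 − (1 − 0.885654)(1 − 0.873000) = 0.9855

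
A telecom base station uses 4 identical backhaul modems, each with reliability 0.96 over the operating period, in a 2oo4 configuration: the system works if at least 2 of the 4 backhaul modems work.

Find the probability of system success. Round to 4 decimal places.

R = Σ_{i=2}^{4} C(4,i) p^i (1−p)^{4−i} with p = 0.96
C(4,2)·0.96^2·0.04^2 = 0.008847
C(4,3)·0.96^3·0.04^1 = 0.141558
C(4,4)·0.96^4·0.04^0 = 0.849347
Sum = 0.9998

0.9998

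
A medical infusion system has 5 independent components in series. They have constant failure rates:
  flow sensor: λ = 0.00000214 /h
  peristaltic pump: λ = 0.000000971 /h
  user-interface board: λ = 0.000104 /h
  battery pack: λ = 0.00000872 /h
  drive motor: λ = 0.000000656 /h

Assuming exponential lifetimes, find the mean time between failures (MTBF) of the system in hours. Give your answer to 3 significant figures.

Series of exponential components: λ_sys = Σ λ_i
λ_sys = 0.00000214 + 0.000000971 + 0.000104 + 0.00000872 + 0.000000656 = 1.1649e-04 /h
MTBF = 1 / λ_sys = 8580 h

8580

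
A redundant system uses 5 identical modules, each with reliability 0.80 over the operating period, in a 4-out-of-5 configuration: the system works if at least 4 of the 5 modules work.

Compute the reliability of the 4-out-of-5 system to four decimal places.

0.7373

R = Σ_{i=4}^{5} C(5,i) p^i (1−p)^{5−i} with p = 0.80
C(5,4)·0.80^4·0.20^1 = 0.409600
C(5,5)·0.80^5·0.20^0 = 0.327680
Sum = 0.7373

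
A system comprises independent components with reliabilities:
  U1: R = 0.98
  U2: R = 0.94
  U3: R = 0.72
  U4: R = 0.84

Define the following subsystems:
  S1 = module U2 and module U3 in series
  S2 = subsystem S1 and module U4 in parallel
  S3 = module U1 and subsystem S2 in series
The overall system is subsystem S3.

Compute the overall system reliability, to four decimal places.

Series (U2 and U3): 0.940000 × 0.720000 = 0.676800
Parallel ([0.676800] and U4): 1 − (1 − 0.676800)(1 − 0.840000) = 0.948288
Series (U1 and [0.948288]): 0.980000 × 0.948288 = 0.9293

0.9293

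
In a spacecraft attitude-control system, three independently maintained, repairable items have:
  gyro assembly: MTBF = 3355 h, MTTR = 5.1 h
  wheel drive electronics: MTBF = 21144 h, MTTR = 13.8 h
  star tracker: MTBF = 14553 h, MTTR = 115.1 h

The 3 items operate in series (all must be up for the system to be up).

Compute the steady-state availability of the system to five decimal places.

0.99000

A(gyro assembly) = MTBF/(MTBF+MTTR) = 3355/(3355+5.1) = 0.998482
A(wheel drive electronics) = MTBF/(MTBF+MTTR) = 21144/(21144+13.8) = 0.999348
A(star tracker) = MTBF/(MTBF+MTTR) = 14553/(14553+115.1) = 0.992153
Series availability: 0.998482 × 0.999348 × 0.992153 = 0.99000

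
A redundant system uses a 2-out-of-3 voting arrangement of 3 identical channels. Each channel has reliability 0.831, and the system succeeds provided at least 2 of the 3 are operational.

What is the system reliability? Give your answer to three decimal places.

0.924

R = Σ_{i=2}^{3} C(3,i) p^i (1−p)^{3−i} with p = 0.831
C(3,2)·0.831^2·0.169^1 = 0.35011
C(3,3)·0.831^3·0.169^0 = 0.57386
Sum = 0.924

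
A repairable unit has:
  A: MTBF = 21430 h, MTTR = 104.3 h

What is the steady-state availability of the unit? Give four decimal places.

0.9952

A(A) = MTBF/(MTBF+MTTR) = 21430/(21430+104.3) = 0.9952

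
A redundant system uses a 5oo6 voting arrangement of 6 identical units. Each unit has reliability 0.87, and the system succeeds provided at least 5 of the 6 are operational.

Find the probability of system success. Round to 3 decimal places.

R = Σ_{i=5}^{6} C(6,i) p^i (1−p)^{6−i} with p = 0.87
C(6,5)·0.87^5·0.13^1 = 0.38877
C(6,6)·0.87^6·0.13^0 = 0.43363
Sum = 0.822

0.822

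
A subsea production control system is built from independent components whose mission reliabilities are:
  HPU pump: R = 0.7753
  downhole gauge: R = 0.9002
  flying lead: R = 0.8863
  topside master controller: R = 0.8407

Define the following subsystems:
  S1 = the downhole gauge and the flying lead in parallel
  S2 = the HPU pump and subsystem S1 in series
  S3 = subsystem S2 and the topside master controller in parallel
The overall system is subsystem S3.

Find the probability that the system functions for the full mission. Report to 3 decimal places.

0.963

Parallel (downhole gauge and flying lead): 1 − (1 − 0.90020)(1 − 0.88630) = 0.98865
Series (HPU pump and [0.98865]): 0.77530 × 0.98865 = 0.76650
Parallel ([0.76650] and topside master controller): 1 − (1 − 0.76650)(1 − 0.84070) = 0.963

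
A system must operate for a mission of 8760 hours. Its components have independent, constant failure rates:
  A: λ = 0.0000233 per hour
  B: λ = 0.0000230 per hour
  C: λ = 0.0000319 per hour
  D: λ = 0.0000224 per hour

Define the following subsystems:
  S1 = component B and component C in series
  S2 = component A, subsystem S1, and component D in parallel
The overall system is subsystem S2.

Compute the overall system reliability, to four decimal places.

R(A) = exp(−0.0000233 × 8760) = 0.815374
R(B) = exp(−0.0000230 × 8760) = 0.817520
R(C) = exp(−0.0000319 × 8760) = 0.756204
R(D) = exp(−0.0000224 × 8760) = 0.821828
Series (B and C): 0.817520 × 0.756204 = 0.618212
Parallel (A, [0.618212], and D): 1 − (1 − 0.815374)(1 − 0.618212)(1 − 0.821828) = 0.9874

0.9874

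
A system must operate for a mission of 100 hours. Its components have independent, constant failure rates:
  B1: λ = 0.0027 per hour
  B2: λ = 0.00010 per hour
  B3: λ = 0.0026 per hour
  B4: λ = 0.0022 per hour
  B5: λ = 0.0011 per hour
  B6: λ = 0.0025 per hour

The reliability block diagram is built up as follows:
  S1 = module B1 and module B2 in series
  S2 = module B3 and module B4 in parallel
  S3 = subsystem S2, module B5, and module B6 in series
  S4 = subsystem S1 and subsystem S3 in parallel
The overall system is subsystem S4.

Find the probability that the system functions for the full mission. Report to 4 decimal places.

R(B1) = exp(−0.0027 × 100) = 0.763379
R(B2) = exp(−0.00010 × 100) = 0.990050
R(B3) = exp(−0.0026 × 100) = 0.771052
R(B4) = exp(−0.0022 × 100) = 0.802519
R(B5) = exp(−0.0011 × 100) = 0.895834
R(B6) = exp(−0.0025 × 100) = 0.778801
Series (B1 and B2): 0.763379 × 0.990050 = 0.755783
Parallel (B3 and B4): 1 − (1 − 0.771052)(1 − 0.802519) = 0.954787
Series ([0.954787], B5, and B6): 0.954787 × 0.895834 × 0.778801 = 0.666132
Parallel ([0.755783] and [0.666132]): 1 − (1 − 0.755783)(1 − 0.666132) = 0.9185

0.9185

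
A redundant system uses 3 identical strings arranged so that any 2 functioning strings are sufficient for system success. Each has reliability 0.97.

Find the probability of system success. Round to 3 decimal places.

R = Σ_{i=2}^{3} C(3,i) p^i (1−p)^{3−i} with p = 0.97
C(3,2)·0.97^2·0.03^1 = 0.08468
C(3,3)·0.97^3·0.03^0 = 0.91267
Sum = 0.997

0.997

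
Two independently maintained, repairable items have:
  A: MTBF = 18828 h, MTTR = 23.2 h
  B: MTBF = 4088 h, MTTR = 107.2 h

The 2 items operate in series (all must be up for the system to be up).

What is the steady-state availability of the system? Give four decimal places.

0.9732

A(A) = MTBF/(MTBF+MTTR) = 18828/(18828+23.2) = 0.998769
A(B) = MTBF/(MTBF+MTTR) = 4088/(4088+107.2) = 0.974447
Series availability: 0.998769 × 0.974447 = 0.9732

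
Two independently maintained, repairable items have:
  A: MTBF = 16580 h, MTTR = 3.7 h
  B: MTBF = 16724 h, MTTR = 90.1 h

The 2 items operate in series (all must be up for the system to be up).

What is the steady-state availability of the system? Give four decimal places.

0.9944

A(A) = MTBF/(MTBF+MTTR) = 16580/(16580+3.7) = 0.999777
A(B) = MTBF/(MTBF+MTTR) = 16724/(16724+90.1) = 0.994641
Series availability: 0.999777 × 0.994641 = 0.9944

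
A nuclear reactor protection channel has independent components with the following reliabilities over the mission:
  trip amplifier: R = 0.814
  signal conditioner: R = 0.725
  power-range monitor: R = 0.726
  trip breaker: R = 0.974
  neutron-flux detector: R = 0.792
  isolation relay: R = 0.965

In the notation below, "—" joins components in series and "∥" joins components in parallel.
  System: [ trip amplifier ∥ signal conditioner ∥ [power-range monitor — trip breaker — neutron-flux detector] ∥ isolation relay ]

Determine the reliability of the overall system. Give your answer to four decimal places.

0.9992

Series (power-range monitor, trip breaker, and neutron-flux detector): 0.726000 × 0.974000 × 0.792000 = 0.560042
Parallel (trip amplifier, signal conditioner, [0.560042], and isolation relay): 1 − (1 − 0.814000)(1 − 0.725000)(1 − 0.560042)(1 − 0.965000) = 0.9992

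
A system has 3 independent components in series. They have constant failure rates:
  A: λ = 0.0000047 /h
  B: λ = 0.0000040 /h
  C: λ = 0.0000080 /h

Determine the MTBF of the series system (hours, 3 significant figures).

Series of exponential components: λ_sys = Σ λ_i
λ_sys = 0.0000047 + 0.0000040 + 0.0000080 = 1.6700e-05 /h
MTBF = 1 / λ_sys = 59900 h

59900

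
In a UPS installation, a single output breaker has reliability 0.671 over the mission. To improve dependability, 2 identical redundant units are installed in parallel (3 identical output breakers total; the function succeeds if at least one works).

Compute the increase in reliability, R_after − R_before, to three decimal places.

R_before = 0.671
R_after = 1 − (1 − 0.671)^3 = 0.964
ΔR = 0.964 − 0.671 = 0.293

0.293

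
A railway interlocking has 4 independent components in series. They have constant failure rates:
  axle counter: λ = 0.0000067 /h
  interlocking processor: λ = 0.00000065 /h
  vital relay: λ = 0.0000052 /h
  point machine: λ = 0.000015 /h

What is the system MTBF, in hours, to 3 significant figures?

Series of exponential components: λ_sys = Σ λ_i
λ_sys = 0.0000067 + 0.00000065 + 0.0000052 + 0.000015 = 2.7550e-05 /h
MTBF = 1 / λ_sys = 36300 h

36300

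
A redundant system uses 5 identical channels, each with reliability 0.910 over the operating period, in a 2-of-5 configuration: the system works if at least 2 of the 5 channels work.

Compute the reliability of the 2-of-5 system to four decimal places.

R = Σ_{i=2}^{5} C(5,i) p^i (1−p)^{5−i} with p = 0.910
C(5,2)·0.910^2·0.090^3 = 0.006037
C(5,3)·0.910^3·0.090^2 = 0.061039
C(5,4)·0.910^4·0.090^1 = 0.308587
C(5,5)·0.910^5·0.090^0 = 0.624032
Sum = 0.9997

0.9997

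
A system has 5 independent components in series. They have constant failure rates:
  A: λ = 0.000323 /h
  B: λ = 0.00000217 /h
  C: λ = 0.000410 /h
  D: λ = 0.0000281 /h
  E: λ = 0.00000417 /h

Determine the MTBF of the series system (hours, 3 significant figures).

Series of exponential components: λ_sys = Σ λ_i
λ_sys = 0.000323 + 0.00000217 + 0.000410 + 0.0000281 + 0.00000417 = 7.6744e-04 /h
MTBF = 1 / λ_sys = 1300 h

1300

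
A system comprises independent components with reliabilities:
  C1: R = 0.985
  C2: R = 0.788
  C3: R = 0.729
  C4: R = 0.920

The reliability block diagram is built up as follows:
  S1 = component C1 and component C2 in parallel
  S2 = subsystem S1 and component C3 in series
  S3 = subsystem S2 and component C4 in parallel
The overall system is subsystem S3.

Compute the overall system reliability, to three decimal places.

0.978

Parallel (C1 and C2): 1 − (1 − 0.98500)(1 − 0.78800) = 0.99682
Series ([0.99682] and C3): 0.99682 × 0.72900 = 0.72668
Parallel ([0.72668] and C4): 1 − (1 − 0.72668)(1 − 0.92000) = 0.978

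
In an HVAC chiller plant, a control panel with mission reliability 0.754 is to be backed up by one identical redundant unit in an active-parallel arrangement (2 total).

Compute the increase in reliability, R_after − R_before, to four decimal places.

0.1855

R_before = 0.754
R_after = 1 − (1 − 0.754)^2 = 0.9395
ΔR = 0.9395 − 0.754 = 0.1855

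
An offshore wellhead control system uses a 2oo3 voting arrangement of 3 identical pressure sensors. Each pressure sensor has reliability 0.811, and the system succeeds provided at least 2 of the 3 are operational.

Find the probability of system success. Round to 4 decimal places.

R = Σ_{i=2}^{3} C(3,i) p^i (1−p)^{3−i} with p = 0.811
C(3,2)·0.811^2·0.189^1 = 0.372928
C(3,3)·0.811^3·0.189^0 = 0.533412
Sum = 0.9063

0.9063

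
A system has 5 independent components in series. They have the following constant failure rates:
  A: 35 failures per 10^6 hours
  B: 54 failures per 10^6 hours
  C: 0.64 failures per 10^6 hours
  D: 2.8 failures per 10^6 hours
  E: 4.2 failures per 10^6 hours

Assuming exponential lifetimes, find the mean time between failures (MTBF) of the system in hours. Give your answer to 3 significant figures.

Series of exponential components: λ_sys = Σ λ_i
λ_sys = 0.000035 + 0.000054 + 0.00000064 + 0.0000028 + 0.0000042 = 9.6640e-05 /h
MTBF = 1 / λ_sys = 10300 h

10300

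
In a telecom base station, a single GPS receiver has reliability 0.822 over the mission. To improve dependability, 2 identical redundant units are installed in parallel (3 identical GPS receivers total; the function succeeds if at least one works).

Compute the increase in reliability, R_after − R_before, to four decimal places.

0.1724

R_before = 0.822
R_after = 1 − (1 − 0.822)^3 = 0.9944
ΔR = 0.9944 − 0.822 = 0.1724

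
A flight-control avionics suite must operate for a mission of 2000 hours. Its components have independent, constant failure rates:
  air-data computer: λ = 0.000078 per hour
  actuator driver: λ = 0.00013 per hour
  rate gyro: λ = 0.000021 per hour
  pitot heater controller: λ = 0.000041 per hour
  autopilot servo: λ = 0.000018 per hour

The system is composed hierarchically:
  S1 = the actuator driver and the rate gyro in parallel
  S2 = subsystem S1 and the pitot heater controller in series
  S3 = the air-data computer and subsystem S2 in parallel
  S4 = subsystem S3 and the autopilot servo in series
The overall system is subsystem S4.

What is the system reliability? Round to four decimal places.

0.9525

R(air-data computer) = exp(−0.000078 × 2000) = 0.855559
R(actuator driver) = exp(−0.00013 × 2000) = 0.771052
R(rate gyro) = exp(−0.000021 × 2000) = 0.958870
R(pitot heater controller) = exp(−0.000041 × 2000) = 0.921272
R(autopilot servo) = exp(−0.000018 × 2000) = 0.964640
Parallel (actuator driver and rate gyro): 1 − (1 − 0.771052)(1 − 0.958870) = 0.990583
Series ([0.990583] and pitot heater controller): 0.990583 × 0.921272 = 0.912596
Parallel (air-data computer and [0.912596]): 1 − (1 − 0.855559)(1 − 0.912596) = 0.987375
Series ([0.987375] and autopilot servo): 0.987375 × 0.964640 = 0.9525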